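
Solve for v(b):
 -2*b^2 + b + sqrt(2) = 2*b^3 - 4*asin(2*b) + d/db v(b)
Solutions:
 v(b) = C1 - b^4/2 - 2*b^3/3 + b^2/2 + 4*b*asin(2*b) + sqrt(2)*b + 2*sqrt(1 - 4*b^2)


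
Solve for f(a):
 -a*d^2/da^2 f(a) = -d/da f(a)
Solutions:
 f(a) = C1 + C2*a^2


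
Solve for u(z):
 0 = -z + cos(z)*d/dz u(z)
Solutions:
 u(z) = C1 + Integral(z/cos(z), z)


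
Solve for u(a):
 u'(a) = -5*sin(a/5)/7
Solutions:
 u(a) = C1 + 25*cos(a/5)/7


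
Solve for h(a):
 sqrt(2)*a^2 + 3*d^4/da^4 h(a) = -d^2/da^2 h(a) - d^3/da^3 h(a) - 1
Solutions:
 h(a) = C1 + C2*a - sqrt(2)*a^4/12 + sqrt(2)*a^3/3 + a^2*(-1/2 + 2*sqrt(2)) + (C3*sin(sqrt(11)*a/6) + C4*cos(sqrt(11)*a/6))*exp(-a/6)


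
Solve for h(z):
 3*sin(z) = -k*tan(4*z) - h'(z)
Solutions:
 h(z) = C1 + k*log(cos(4*z))/4 + 3*cos(z)


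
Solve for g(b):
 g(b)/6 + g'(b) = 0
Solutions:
 g(b) = C1*exp(-b/6)


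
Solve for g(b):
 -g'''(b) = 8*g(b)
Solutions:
 g(b) = C3*exp(-2*b) + (C1*sin(sqrt(3)*b) + C2*cos(sqrt(3)*b))*exp(b)


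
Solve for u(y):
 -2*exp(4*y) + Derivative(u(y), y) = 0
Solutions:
 u(y) = C1 + exp(4*y)/2


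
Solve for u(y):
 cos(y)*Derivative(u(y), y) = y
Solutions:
 u(y) = C1 + Integral(y/cos(y), y)


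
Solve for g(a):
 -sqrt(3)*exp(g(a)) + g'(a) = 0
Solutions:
 g(a) = log(-1/(C1 + sqrt(3)*a))


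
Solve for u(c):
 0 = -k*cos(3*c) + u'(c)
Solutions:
 u(c) = C1 + k*sin(3*c)/3


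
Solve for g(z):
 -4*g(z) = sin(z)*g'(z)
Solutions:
 g(z) = C1*(cos(z)^2 + 2*cos(z) + 1)/(cos(z)^2 - 2*cos(z) + 1)


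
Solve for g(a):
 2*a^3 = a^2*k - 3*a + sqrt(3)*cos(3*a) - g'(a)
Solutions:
 g(a) = C1 - a^4/2 + a^3*k/3 - 3*a^2/2 + sqrt(3)*sin(3*a)/3


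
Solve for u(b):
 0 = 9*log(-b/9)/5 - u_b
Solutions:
 u(b) = C1 + 9*b*log(-b)/5 + 9*b*(-2*log(3) - 1)/5


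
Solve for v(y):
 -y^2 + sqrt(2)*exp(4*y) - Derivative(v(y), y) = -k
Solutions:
 v(y) = C1 + k*y - y^3/3 + sqrt(2)*exp(4*y)/4


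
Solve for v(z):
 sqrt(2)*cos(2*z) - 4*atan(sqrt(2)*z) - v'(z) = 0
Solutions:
 v(z) = C1 - 4*z*atan(sqrt(2)*z) + sqrt(2)*log(2*z^2 + 1) + sqrt(2)*sin(2*z)/2


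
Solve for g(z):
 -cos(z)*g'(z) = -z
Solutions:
 g(z) = C1 + Integral(z/cos(z), z)


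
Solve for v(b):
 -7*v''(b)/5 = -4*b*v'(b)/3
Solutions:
 v(b) = C1 + C2*erfi(sqrt(210)*b/21)


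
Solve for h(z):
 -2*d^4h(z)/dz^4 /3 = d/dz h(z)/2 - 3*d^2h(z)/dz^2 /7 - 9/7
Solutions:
 h(z) = C1 + C2*exp(21^(1/3)*z*(2*21^(1/3)/(sqrt(2233) + 49)^(1/3) + (sqrt(2233) + 49)^(1/3))/28)*sin(3^(1/6)*7^(1/3)*z*(-3^(2/3)*(sqrt(2233) + 49)^(1/3) + 6*7^(1/3)/(sqrt(2233) + 49)^(1/3))/28) + C3*exp(21^(1/3)*z*(2*21^(1/3)/(sqrt(2233) + 49)^(1/3) + (sqrt(2233) + 49)^(1/3))/28)*cos(3^(1/6)*7^(1/3)*z*(-3^(2/3)*(sqrt(2233) + 49)^(1/3) + 6*7^(1/3)/(sqrt(2233) + 49)^(1/3))/28) + C4*exp(-21^(1/3)*z*(2*21^(1/3)/(sqrt(2233) + 49)^(1/3) + (sqrt(2233) + 49)^(1/3))/14) + 18*z/7


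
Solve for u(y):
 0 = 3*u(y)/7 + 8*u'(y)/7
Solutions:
 u(y) = C1*exp(-3*y/8)


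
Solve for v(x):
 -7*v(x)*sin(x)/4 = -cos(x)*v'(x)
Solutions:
 v(x) = C1/cos(x)^(7/4)


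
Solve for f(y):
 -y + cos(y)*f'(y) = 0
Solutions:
 f(y) = C1 + Integral(y/cos(y), y)


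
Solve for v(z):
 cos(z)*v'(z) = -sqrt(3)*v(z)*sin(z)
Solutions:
 v(z) = C1*cos(z)^(sqrt(3))


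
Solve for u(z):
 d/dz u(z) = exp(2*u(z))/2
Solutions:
 u(z) = log(-sqrt(-1/(C1 + z)))
 u(z) = log(-1/(C1 + z))/2


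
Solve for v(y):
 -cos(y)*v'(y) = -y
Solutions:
 v(y) = C1 + Integral(y/cos(y), y)


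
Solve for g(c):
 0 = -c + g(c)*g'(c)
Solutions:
 g(c) = -sqrt(C1 + c^2)
 g(c) = sqrt(C1 + c^2)


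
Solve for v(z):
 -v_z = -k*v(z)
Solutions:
 v(z) = C1*exp(k*z)


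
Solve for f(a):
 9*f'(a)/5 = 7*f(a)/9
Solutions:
 f(a) = C1*exp(35*a/81)


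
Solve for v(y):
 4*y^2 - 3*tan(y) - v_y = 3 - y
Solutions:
 v(y) = C1 + 4*y^3/3 + y^2/2 - 3*y + 3*log(cos(y))


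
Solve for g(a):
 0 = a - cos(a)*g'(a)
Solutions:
 g(a) = C1 + Integral(a/cos(a), a)


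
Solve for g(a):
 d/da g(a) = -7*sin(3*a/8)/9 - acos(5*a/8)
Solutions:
 g(a) = C1 - a*acos(5*a/8) + sqrt(64 - 25*a^2)/5 + 56*cos(3*a/8)/27


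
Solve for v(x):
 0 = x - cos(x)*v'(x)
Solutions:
 v(x) = C1 + Integral(x/cos(x), x)


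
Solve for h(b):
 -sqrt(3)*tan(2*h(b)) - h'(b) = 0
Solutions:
 h(b) = -asin(C1*exp(-2*sqrt(3)*b))/2 + pi/2
 h(b) = asin(C1*exp(-2*sqrt(3)*b))/2


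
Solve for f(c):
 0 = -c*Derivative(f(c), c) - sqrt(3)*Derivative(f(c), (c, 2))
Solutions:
 f(c) = C1 + C2*erf(sqrt(2)*3^(3/4)*c/6)


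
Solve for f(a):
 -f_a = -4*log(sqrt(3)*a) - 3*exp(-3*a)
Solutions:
 f(a) = C1 + 4*a*log(a) + 2*a*(-2 + log(3)) - exp(-3*a)


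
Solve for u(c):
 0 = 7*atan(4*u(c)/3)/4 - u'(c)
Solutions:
 Integral(1/atan(4*_y/3), (_y, u(c))) = C1 + 7*c/4


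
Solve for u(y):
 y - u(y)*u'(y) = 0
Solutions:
 u(y) = -sqrt(C1 + y^2)
 u(y) = sqrt(C1 + y^2)


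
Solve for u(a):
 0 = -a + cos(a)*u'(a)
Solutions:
 u(a) = C1 + Integral(a/cos(a), a)


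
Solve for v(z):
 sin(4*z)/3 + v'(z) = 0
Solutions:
 v(z) = C1 + cos(4*z)/12


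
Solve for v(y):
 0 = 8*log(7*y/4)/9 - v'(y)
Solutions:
 v(y) = C1 + 8*y*log(y)/9 - 16*y*log(2)/9 - 8*y/9 + 8*y*log(7)/9


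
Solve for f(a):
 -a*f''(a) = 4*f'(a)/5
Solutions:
 f(a) = C1 + C2*a^(1/5)


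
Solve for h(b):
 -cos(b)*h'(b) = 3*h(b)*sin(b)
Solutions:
 h(b) = C1*cos(b)^3


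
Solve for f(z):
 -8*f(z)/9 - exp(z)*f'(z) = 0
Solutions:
 f(z) = C1*exp(8*exp(-z)/9)


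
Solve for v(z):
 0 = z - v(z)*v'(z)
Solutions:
 v(z) = -sqrt(C1 + z^2)
 v(z) = sqrt(C1 + z^2)


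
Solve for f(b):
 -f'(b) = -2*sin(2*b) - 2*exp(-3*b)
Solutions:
 f(b) = C1 - cos(2*b) - 2*exp(-3*b)/3


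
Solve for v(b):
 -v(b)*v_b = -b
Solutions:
 v(b) = -sqrt(C1 + b^2)
 v(b) = sqrt(C1 + b^2)


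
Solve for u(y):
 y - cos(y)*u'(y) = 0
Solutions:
 u(y) = C1 + Integral(y/cos(y), y)


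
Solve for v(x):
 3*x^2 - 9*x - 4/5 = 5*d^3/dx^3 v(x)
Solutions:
 v(x) = C1 + C2*x + C3*x^2 + x^5/100 - 3*x^4/40 - 2*x^3/75


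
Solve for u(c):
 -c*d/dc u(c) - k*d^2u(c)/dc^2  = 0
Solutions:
 u(c) = C1 + C2*sqrt(k)*erf(sqrt(2)*c*sqrt(1/k)/2)


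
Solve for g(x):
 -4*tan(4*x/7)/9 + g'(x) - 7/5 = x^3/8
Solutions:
 g(x) = C1 + x^4/32 + 7*x/5 - 7*log(cos(4*x/7))/9


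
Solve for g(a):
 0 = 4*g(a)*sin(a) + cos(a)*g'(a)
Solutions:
 g(a) = C1*cos(a)^4


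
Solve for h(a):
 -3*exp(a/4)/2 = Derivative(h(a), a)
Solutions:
 h(a) = C1 - 6*exp(a/4)


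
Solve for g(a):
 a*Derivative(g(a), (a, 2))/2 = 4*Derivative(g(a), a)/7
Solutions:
 g(a) = C1 + C2*a^(15/7)


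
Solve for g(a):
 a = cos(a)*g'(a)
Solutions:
 g(a) = C1 + Integral(a/cos(a), a)


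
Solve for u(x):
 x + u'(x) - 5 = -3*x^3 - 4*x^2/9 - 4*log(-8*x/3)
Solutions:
 u(x) = C1 - 3*x^4/4 - 4*x^3/27 - x^2/2 - 4*x*log(-x) + x*(-12*log(2) + 4*log(3) + 9)


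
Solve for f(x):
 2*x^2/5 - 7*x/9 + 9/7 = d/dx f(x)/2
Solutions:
 f(x) = C1 + 4*x^3/15 - 7*x^2/9 + 18*x/7


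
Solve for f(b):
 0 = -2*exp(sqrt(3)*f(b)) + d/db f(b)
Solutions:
 f(b) = sqrt(3)*(2*log(-1/(C1 + 2*b)) - log(3))/6


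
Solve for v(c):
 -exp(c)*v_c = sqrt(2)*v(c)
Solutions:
 v(c) = C1*exp(sqrt(2)*exp(-c))


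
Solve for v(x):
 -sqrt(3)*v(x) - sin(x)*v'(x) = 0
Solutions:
 v(x) = C1*(cos(x) + 1)^(sqrt(3)/2)/(cos(x) - 1)^(sqrt(3)/2)


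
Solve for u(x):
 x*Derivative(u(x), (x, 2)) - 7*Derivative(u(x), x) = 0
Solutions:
 u(x) = C1 + C2*x^8


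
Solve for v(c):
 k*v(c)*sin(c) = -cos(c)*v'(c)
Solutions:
 v(c) = C1*exp(k*log(cos(c)))


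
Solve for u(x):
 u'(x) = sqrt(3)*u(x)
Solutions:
 u(x) = C1*exp(sqrt(3)*x)


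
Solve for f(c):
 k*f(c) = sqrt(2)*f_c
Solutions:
 f(c) = C1*exp(sqrt(2)*c*k/2)


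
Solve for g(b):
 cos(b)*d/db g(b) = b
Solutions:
 g(b) = C1 + Integral(b/cos(b), b)


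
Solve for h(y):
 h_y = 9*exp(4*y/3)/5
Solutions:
 h(y) = C1 + 27*exp(4*y/3)/20


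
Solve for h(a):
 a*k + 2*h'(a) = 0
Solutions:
 h(a) = C1 - a^2*k/4


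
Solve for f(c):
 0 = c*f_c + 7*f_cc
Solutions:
 f(c) = C1 + C2*erf(sqrt(14)*c/14)


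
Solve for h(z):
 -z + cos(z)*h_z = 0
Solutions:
 h(z) = C1 + Integral(z/cos(z), z)


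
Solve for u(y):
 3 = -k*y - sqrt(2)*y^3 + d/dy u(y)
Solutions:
 u(y) = C1 + k*y^2/2 + sqrt(2)*y^4/4 + 3*y


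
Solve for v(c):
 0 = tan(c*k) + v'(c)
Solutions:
 v(c) = C1 - Piecewise((-log(cos(c*k))/k, Ne(k, 0)), (0, True))


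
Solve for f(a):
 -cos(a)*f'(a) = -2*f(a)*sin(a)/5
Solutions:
 f(a) = C1/cos(a)^(2/5)


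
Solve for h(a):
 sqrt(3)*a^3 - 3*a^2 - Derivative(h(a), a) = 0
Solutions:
 h(a) = C1 + sqrt(3)*a^4/4 - a^3


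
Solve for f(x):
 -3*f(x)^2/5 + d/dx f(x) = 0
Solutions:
 f(x) = -5/(C1 + 3*x)


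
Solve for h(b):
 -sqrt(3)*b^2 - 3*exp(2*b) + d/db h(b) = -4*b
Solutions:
 h(b) = C1 + sqrt(3)*b^3/3 - 2*b^2 + 3*exp(2*b)/2


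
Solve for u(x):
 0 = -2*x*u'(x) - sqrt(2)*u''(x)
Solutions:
 u(x) = C1 + C2*erf(2^(3/4)*x/2)


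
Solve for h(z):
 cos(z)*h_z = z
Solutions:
 h(z) = C1 + Integral(z/cos(z), z)


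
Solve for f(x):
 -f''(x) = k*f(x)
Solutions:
 f(x) = C1*exp(-x*sqrt(-k)) + C2*exp(x*sqrt(-k))


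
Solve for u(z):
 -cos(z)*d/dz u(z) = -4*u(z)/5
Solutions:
 u(z) = C1*(sin(z) + 1)^(2/5)/(sin(z) - 1)^(2/5)


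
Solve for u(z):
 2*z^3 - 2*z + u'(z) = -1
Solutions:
 u(z) = C1 - z^4/2 + z^2 - z


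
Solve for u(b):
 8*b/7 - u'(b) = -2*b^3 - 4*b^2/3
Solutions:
 u(b) = C1 + b^4/2 + 4*b^3/9 + 4*b^2/7


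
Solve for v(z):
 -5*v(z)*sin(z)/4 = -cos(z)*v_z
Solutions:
 v(z) = C1/cos(z)^(5/4)


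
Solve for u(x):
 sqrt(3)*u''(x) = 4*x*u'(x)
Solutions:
 u(x) = C1 + C2*erfi(sqrt(2)*3^(3/4)*x/3)


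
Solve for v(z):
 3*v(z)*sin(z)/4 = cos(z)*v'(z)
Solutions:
 v(z) = C1/cos(z)^(3/4)


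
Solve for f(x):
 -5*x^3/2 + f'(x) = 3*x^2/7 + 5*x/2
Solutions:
 f(x) = C1 + 5*x^4/8 + x^3/7 + 5*x^2/4


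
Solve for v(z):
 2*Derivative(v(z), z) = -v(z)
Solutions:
 v(z) = C1*exp(-z/2)


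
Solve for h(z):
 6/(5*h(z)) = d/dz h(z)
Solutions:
 h(z) = -sqrt(C1 + 60*z)/5
 h(z) = sqrt(C1 + 60*z)/5


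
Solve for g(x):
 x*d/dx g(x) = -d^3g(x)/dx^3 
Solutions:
 g(x) = C1 + Integral(C2*airyai(-x) + C3*airybi(-x), x)


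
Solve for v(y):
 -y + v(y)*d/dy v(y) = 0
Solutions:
 v(y) = -sqrt(C1 + y^2)
 v(y) = sqrt(C1 + y^2)


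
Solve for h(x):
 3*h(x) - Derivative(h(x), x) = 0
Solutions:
 h(x) = C1*exp(3*x)


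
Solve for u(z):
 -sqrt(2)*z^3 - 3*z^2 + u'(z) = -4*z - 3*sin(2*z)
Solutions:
 u(z) = C1 + sqrt(2)*z^4/4 + z^3 - 2*z^2 + 3*cos(2*z)/2


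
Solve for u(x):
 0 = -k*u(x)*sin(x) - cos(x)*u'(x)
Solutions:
 u(x) = C1*exp(k*log(cos(x)))


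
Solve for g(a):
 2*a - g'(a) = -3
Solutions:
 g(a) = C1 + a^2 + 3*a


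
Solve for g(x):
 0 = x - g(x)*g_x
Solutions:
 g(x) = -sqrt(C1 + x^2)
 g(x) = sqrt(C1 + x^2)


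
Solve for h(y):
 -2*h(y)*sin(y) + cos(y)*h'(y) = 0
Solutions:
 h(y) = C1/cos(y)^2


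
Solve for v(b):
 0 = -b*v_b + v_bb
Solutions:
 v(b) = C1 + C2*erfi(sqrt(2)*b/2)


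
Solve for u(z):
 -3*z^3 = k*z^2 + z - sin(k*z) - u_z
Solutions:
 u(z) = C1 + k*z^3/3 + 3*z^4/4 + z^2/2 + cos(k*z)/k


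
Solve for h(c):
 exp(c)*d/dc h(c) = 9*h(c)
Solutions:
 h(c) = C1*exp(-9*exp(-c))


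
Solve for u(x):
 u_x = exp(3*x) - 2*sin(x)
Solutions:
 u(x) = C1 + exp(3*x)/3 + 2*cos(x)


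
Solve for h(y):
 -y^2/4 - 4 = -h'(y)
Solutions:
 h(y) = C1 + y^3/12 + 4*y


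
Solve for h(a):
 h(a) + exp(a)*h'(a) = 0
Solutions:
 h(a) = C1*exp(exp(-a))


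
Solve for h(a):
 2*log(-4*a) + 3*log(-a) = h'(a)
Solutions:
 h(a) = C1 + 5*a*log(-a) + a*(-5 + 4*log(2))


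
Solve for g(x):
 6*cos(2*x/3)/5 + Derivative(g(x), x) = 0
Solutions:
 g(x) = C1 - 9*sin(2*x/3)/5


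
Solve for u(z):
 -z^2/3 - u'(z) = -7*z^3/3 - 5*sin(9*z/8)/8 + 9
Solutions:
 u(z) = C1 + 7*z^4/12 - z^3/9 - 9*z - 5*cos(9*z/8)/9


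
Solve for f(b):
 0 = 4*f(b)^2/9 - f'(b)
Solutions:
 f(b) = -9/(C1 + 4*b)


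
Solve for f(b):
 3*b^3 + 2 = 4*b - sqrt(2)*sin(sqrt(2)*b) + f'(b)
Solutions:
 f(b) = C1 + 3*b^4/4 - 2*b^2 + 2*b - cos(sqrt(2)*b)


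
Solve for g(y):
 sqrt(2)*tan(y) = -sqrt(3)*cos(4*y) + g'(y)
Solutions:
 g(y) = C1 - sqrt(2)*log(cos(y)) + sqrt(3)*sin(4*y)/4


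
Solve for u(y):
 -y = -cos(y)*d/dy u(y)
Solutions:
 u(y) = C1 + Integral(y/cos(y), y)


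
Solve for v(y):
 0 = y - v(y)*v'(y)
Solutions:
 v(y) = -sqrt(C1 + y^2)
 v(y) = sqrt(C1 + y^2)


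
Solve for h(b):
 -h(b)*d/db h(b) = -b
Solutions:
 h(b) = -sqrt(C1 + b^2)
 h(b) = sqrt(C1 + b^2)


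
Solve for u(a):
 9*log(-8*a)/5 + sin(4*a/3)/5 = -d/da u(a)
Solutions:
 u(a) = C1 - 9*a*log(-a)/5 - 27*a*log(2)/5 + 9*a/5 + 3*cos(4*a/3)/20


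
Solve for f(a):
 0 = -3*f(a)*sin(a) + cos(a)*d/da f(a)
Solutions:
 f(a) = C1/cos(a)^3


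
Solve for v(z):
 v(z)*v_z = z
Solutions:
 v(z) = -sqrt(C1 + z^2)
 v(z) = sqrt(C1 + z^2)


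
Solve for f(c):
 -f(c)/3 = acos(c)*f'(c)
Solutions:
 f(c) = C1*exp(-Integral(1/acos(c), c)/3)


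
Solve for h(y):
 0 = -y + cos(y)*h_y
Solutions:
 h(y) = C1 + Integral(y/cos(y), y)


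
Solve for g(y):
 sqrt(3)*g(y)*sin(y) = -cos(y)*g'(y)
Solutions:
 g(y) = C1*cos(y)^(sqrt(3))


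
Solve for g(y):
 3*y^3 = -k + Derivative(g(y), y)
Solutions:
 g(y) = C1 + k*y + 3*y^4/4


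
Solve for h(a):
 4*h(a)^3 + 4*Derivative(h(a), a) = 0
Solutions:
 h(a) = -sqrt(2)*sqrt(-1/(C1 - a))/2
 h(a) = sqrt(2)*sqrt(-1/(C1 - a))/2


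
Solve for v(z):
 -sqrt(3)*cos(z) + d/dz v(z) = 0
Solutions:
 v(z) = C1 + sqrt(3)*sin(z)


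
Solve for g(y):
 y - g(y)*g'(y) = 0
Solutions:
 g(y) = -sqrt(C1 + y^2)
 g(y) = sqrt(C1 + y^2)


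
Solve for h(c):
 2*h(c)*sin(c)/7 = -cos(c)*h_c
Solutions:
 h(c) = C1*cos(c)^(2/7)


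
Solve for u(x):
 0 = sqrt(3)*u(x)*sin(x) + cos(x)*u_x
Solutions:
 u(x) = C1*cos(x)^(sqrt(3))


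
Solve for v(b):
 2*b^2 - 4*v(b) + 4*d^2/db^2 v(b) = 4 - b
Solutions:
 v(b) = C1*exp(-b) + C2*exp(b) + b^2/2 + b/4


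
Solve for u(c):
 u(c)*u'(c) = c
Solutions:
 u(c) = -sqrt(C1 + c^2)
 u(c) = sqrt(C1 + c^2)


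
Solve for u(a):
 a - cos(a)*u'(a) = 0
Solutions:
 u(a) = C1 + Integral(a/cos(a), a)


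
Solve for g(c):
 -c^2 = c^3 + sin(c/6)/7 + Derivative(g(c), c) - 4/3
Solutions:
 g(c) = C1 - c^4/4 - c^3/3 + 4*c/3 + 6*cos(c/6)/7


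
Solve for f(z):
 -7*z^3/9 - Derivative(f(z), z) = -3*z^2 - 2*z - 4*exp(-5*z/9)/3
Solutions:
 f(z) = C1 - 7*z^4/36 + z^3 + z^2 - 12*exp(-5*z/9)/5


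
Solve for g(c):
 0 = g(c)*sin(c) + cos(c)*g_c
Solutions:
 g(c) = C1*cos(c)


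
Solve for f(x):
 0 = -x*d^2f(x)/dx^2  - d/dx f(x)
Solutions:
 f(x) = C1 + C2*log(x)


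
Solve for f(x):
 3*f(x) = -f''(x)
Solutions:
 f(x) = C1*sin(sqrt(3)*x) + C2*cos(sqrt(3)*x)


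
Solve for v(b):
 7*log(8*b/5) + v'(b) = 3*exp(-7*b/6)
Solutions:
 v(b) = C1 - 7*b*log(b) + 7*b*(-3*log(2) + 1 + log(5)) - 18*exp(-7*b/6)/7


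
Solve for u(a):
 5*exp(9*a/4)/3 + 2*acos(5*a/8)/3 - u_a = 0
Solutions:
 u(a) = C1 + 2*a*acos(5*a/8)/3 - 2*sqrt(64 - 25*a^2)/15 + 20*exp(9*a/4)/27


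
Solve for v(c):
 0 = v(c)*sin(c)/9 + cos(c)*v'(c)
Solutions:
 v(c) = C1*cos(c)^(1/9)


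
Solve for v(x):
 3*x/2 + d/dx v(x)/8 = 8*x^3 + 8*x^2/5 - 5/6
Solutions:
 v(x) = C1 + 16*x^4 + 64*x^3/15 - 6*x^2 - 20*x/3


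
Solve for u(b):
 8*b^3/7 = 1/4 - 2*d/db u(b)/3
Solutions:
 u(b) = C1 - 3*b^4/7 + 3*b/8


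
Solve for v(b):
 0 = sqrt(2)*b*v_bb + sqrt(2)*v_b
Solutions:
 v(b) = C1 + C2*log(b)


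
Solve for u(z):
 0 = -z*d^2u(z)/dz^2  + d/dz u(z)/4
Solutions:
 u(z) = C1 + C2*z^(5/4)


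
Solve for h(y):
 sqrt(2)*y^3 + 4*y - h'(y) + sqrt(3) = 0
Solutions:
 h(y) = C1 + sqrt(2)*y^4/4 + 2*y^2 + sqrt(3)*y


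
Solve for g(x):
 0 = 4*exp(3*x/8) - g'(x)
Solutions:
 g(x) = C1 + 32*exp(3*x/8)/3


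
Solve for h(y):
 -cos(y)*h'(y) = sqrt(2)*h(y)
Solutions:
 h(y) = C1*(sin(y) - 1)^(sqrt(2)/2)/(sin(y) + 1)^(sqrt(2)/2)


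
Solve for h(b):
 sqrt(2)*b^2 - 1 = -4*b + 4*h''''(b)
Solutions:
 h(b) = C1 + C2*b + C3*b^2 + C4*b^3 + sqrt(2)*b^6/1440 + b^5/120 - b^4/96


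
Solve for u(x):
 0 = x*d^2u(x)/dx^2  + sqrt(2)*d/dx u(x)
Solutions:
 u(x) = C1 + C2*x^(1 - sqrt(2))


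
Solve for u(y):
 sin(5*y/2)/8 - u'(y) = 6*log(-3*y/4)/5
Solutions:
 u(y) = C1 - 6*y*log(-y)/5 - 6*y*log(3)/5 + 6*y/5 + 12*y*log(2)/5 - cos(5*y/2)/20


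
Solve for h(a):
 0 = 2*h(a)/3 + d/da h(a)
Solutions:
 h(a) = C1*exp(-2*a/3)


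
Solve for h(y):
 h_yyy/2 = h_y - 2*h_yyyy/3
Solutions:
 h(y) = C1 + C2*exp(-y*((4*sqrt(138) + 47)^(-1/3) + 2 + (4*sqrt(138) + 47)^(1/3))/8)*sin(sqrt(3)*y*(-(4*sqrt(138) + 47)^(1/3) + (4*sqrt(138) + 47)^(-1/3))/8) + C3*exp(-y*((4*sqrt(138) + 47)^(-1/3) + 2 + (4*sqrt(138) + 47)^(1/3))/8)*cos(sqrt(3)*y*(-(4*sqrt(138) + 47)^(1/3) + (4*sqrt(138) + 47)^(-1/3))/8) + C4*exp(y*(-1 + (4*sqrt(138) + 47)^(-1/3) + (4*sqrt(138) + 47)^(1/3))/4)


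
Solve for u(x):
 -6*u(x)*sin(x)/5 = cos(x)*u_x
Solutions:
 u(x) = C1*cos(x)^(6/5)


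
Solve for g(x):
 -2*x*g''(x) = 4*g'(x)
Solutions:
 g(x) = C1 + C2/x


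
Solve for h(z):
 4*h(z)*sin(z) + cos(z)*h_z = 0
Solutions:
 h(z) = C1*cos(z)^4


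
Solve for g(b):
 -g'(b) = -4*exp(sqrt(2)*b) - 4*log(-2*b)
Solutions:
 g(b) = C1 + 4*b*log(-b) + 4*b*(-1 + log(2)) + 2*sqrt(2)*exp(sqrt(2)*b)


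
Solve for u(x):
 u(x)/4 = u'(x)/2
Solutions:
 u(x) = C1*exp(x/2)


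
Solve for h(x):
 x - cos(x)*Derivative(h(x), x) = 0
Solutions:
 h(x) = C1 + Integral(x/cos(x), x)


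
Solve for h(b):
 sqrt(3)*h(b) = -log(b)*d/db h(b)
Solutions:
 h(b) = C1*exp(-sqrt(3)*li(b))


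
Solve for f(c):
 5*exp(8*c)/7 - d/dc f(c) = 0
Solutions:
 f(c) = C1 + 5*exp(8*c)/56


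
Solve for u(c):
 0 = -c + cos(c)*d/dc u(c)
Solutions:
 u(c) = C1 + Integral(c/cos(c), c)


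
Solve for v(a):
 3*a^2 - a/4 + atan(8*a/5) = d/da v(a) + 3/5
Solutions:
 v(a) = C1 + a^3 - a^2/8 + a*atan(8*a/5) - 3*a/5 - 5*log(64*a^2 + 25)/16


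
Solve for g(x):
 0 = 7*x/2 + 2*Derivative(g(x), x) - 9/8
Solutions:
 g(x) = C1 - 7*x^2/8 + 9*x/16


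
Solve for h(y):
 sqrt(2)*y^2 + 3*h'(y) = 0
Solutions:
 h(y) = C1 - sqrt(2)*y^3/9


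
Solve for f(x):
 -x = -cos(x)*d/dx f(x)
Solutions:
 f(x) = C1 + Integral(x/cos(x), x)


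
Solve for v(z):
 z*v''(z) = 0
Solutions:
 v(z) = C1 + C2*z


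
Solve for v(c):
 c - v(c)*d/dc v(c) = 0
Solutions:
 v(c) = -sqrt(C1 + c^2)
 v(c) = sqrt(C1 + c^2)


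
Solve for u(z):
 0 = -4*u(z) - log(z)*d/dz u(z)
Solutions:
 u(z) = C1*exp(-4*li(z))


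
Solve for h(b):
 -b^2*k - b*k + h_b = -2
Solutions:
 h(b) = C1 + b^3*k/3 + b^2*k/2 - 2*b


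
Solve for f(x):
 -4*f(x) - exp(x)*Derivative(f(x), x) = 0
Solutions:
 f(x) = C1*exp(4*exp(-x))


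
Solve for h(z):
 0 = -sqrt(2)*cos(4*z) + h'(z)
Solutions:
 h(z) = C1 + sqrt(2)*sin(4*z)/4


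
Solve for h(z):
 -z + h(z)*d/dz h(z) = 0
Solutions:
 h(z) = -sqrt(C1 + z^2)
 h(z) = sqrt(C1 + z^2)


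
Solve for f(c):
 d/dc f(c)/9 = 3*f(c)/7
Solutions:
 f(c) = C1*exp(27*c/7)


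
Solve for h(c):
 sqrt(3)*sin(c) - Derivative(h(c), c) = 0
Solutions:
 h(c) = C1 - sqrt(3)*cos(c)


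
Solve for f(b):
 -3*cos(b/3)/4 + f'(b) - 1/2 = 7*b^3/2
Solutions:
 f(b) = C1 + 7*b^4/8 + b/2 + 9*sin(b/3)/4


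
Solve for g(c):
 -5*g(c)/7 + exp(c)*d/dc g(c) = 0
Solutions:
 g(c) = C1*exp(-5*exp(-c)/7)


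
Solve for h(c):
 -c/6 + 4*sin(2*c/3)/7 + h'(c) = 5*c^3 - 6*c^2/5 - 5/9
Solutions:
 h(c) = C1 + 5*c^4/4 - 2*c^3/5 + c^2/12 - 5*c/9 + 6*cos(2*c/3)/7


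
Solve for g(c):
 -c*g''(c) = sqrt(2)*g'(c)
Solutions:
 g(c) = C1 + C2*c^(1 - sqrt(2))


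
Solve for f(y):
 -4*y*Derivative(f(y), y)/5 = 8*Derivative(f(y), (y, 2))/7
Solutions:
 f(y) = C1 + C2*erf(sqrt(35)*y/10)


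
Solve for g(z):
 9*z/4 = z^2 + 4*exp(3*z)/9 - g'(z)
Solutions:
 g(z) = C1 + z^3/3 - 9*z^2/8 + 4*exp(3*z)/27


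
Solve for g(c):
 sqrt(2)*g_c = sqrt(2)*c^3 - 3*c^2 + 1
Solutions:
 g(c) = C1 + c^4/4 - sqrt(2)*c^3/2 + sqrt(2)*c/2


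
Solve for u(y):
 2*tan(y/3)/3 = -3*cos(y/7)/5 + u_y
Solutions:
 u(y) = C1 - 2*log(cos(y/3)) + 21*sin(y/7)/5


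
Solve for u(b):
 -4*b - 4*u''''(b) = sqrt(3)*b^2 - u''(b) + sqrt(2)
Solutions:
 u(b) = C1 + C2*b + C3*exp(-b/2) + C4*exp(b/2) + sqrt(3)*b^4/12 + 2*b^3/3 + b^2*(sqrt(2)/2 + 4*sqrt(3))


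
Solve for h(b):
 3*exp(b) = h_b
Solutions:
 h(b) = C1 + 3*exp(b)


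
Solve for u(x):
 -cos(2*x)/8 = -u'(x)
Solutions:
 u(x) = C1 + sin(2*x)/16


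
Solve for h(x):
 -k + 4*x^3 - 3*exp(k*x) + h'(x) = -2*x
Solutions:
 h(x) = C1 + k*x - x^4 - x^2 + 3*exp(k*x)/k


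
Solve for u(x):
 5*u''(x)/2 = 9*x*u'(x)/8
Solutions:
 u(x) = C1 + C2*erfi(3*sqrt(10)*x/20)


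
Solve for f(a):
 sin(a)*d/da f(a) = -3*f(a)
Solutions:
 f(a) = C1*(cos(a) + 1)^(3/2)/(cos(a) - 1)^(3/2)


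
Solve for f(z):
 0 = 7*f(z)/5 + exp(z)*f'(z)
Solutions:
 f(z) = C1*exp(7*exp(-z)/5)


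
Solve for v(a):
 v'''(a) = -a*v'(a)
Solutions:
 v(a) = C1 + Integral(C2*airyai(-a) + C3*airybi(-a), a)


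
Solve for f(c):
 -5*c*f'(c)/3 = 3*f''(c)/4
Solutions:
 f(c) = C1 + C2*erf(sqrt(10)*c/3)


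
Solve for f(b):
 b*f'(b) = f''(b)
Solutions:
 f(b) = C1 + C2*erfi(sqrt(2)*b/2)


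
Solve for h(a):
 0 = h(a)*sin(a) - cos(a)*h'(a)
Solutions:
 h(a) = C1/cos(a)


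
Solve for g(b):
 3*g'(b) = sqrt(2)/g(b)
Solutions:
 g(b) = -sqrt(C1 + 6*sqrt(2)*b)/3
 g(b) = sqrt(C1 + 6*sqrt(2)*b)/3


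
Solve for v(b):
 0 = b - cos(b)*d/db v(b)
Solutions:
 v(b) = C1 + Integral(b/cos(b), b)


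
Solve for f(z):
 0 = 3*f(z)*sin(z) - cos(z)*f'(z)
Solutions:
 f(z) = C1/cos(z)^3


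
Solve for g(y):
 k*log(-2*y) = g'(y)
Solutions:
 g(y) = C1 + k*y*log(-y) + k*y*(-1 + log(2))


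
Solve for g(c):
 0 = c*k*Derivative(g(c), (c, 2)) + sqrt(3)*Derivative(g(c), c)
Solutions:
 g(c) = C1 + c^(((re(k) - sqrt(3))*re(k) + im(k)^2)/(re(k)^2 + im(k)^2))*(C2*sin(sqrt(3)*log(c)*Abs(im(k))/(re(k)^2 + im(k)^2)) + C3*cos(sqrt(3)*log(c)*im(k)/(re(k)^2 + im(k)^2)))


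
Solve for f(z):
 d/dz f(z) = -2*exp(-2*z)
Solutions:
 f(z) = C1 + exp(-2*z)


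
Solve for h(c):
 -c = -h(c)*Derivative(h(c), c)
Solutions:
 h(c) = -sqrt(C1 + c^2)
 h(c) = sqrt(C1 + c^2)


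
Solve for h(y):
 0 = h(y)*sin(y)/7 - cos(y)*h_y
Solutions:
 h(y) = C1/cos(y)^(1/7)


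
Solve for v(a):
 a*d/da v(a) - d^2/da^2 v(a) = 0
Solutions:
 v(a) = C1 + C2*erfi(sqrt(2)*a/2)


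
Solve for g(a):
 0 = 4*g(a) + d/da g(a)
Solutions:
 g(a) = C1*exp(-4*a)


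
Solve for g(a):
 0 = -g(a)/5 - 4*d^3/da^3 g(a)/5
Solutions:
 g(a) = C3*exp(-2^(1/3)*a/2) + (C1*sin(2^(1/3)*sqrt(3)*a/4) + C2*cos(2^(1/3)*sqrt(3)*a/4))*exp(2^(1/3)*a/4)


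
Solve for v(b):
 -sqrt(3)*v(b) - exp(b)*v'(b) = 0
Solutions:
 v(b) = C1*exp(sqrt(3)*exp(-b))


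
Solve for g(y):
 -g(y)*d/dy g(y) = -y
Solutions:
 g(y) = -sqrt(C1 + y^2)
 g(y) = sqrt(C1 + y^2)


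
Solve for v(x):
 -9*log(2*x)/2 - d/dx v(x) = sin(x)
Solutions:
 v(x) = C1 - 9*x*log(x)/2 - 9*x*log(2)/2 + 9*x/2 + cos(x)


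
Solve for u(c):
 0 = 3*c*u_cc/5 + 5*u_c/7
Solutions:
 u(c) = C1 + C2/c^(4/21)


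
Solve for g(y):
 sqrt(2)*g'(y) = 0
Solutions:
 g(y) = C1


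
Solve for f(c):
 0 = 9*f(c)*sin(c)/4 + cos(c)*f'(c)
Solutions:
 f(c) = C1*cos(c)^(9/4)


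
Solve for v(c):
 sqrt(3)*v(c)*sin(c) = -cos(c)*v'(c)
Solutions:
 v(c) = C1*cos(c)^(sqrt(3))


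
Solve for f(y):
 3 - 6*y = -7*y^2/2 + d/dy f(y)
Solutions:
 f(y) = C1 + 7*y^3/6 - 3*y^2 + 3*y


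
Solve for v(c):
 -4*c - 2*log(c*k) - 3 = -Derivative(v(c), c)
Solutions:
 v(c) = C1 + 2*c^2 + 2*c*log(c*k) + c


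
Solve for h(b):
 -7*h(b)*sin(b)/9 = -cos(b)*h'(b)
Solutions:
 h(b) = C1/cos(b)^(7/9)


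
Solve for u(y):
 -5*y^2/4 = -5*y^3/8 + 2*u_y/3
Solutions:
 u(y) = C1 + 15*y^4/64 - 5*y^3/8


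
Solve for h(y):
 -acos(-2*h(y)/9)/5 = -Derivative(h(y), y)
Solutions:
 Integral(1/acos(-2*_y/9), (_y, h(y))) = C1 + y/5


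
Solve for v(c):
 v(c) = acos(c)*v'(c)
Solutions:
 v(c) = C1*exp(Integral(1/acos(c), c))


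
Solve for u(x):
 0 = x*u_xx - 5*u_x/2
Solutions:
 u(x) = C1 + C2*x^(7/2)


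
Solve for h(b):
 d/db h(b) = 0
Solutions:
 h(b) = C1


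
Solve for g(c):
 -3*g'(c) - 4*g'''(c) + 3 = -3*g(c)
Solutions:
 g(c) = C1*exp(c*(-(3 + sqrt(10))^(1/3) + (3 + sqrt(10))^(-1/3))/4)*sin(sqrt(3)*c*((3 + sqrt(10))^(-1/3) + (3 + sqrt(10))^(1/3))/4) + C2*exp(c*(-(3 + sqrt(10))^(1/3) + (3 + sqrt(10))^(-1/3))/4)*cos(sqrt(3)*c*((3 + sqrt(10))^(-1/3) + (3 + sqrt(10))^(1/3))/4) + C3*exp(-c*(-(3 + sqrt(10))^(1/3) + (3 + sqrt(10))^(-1/3))/2) - 1


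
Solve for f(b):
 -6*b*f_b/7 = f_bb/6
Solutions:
 f(b) = C1 + C2*erf(3*sqrt(14)*b/7)


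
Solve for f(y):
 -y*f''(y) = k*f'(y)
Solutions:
 f(y) = C1 + y^(1 - re(k))*(C2*sin(log(y)*Abs(im(k))) + C3*cos(log(y)*im(k)))


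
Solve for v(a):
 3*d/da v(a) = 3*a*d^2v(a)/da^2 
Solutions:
 v(a) = C1 + C2*a^2


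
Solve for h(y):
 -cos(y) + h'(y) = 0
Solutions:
 h(y) = C1 + sin(y)


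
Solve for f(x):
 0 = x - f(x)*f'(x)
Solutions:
 f(x) = -sqrt(C1 + x^2)
 f(x) = sqrt(C1 + x^2)


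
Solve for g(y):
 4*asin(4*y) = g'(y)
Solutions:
 g(y) = C1 + 4*y*asin(4*y) + sqrt(1 - 16*y^2)


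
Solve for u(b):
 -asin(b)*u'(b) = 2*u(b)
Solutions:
 u(b) = C1*exp(-2*Integral(1/asin(b), b))


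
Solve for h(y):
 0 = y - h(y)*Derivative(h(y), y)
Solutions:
 h(y) = -sqrt(C1 + y^2)
 h(y) = sqrt(C1 + y^2)


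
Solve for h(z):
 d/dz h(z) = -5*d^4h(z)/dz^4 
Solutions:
 h(z) = C1 + C4*exp(-5^(2/3)*z/5) + (C2*sin(sqrt(3)*5^(2/3)*z/10) + C3*cos(sqrt(3)*5^(2/3)*z/10))*exp(5^(2/3)*z/10)


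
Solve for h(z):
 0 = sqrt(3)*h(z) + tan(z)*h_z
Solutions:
 h(z) = C1/sin(z)^(sqrt(3))


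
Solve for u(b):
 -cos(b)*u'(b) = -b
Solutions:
 u(b) = C1 + Integral(b/cos(b), b)


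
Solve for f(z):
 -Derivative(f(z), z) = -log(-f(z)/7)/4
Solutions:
 -4*Integral(1/(log(-_y) - log(7)), (_y, f(z))) = C1 - z


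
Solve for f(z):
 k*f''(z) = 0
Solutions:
 f(z) = C1 + C2*z


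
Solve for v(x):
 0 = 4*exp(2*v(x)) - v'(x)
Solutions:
 v(x) = log(-sqrt(-1/(C1 + 4*x))) - log(2)/2
 v(x) = log(-1/(C1 + 4*x))/2 - log(2)/2


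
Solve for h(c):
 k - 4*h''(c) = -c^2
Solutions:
 h(c) = C1 + C2*c + c^4/48 + c^2*k/8


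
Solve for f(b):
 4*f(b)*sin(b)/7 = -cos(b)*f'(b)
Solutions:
 f(b) = C1*cos(b)^(4/7)


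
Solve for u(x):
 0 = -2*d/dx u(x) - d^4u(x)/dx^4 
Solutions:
 u(x) = C1 + C4*exp(-2^(1/3)*x) + (C2*sin(2^(1/3)*sqrt(3)*x/2) + C3*cos(2^(1/3)*sqrt(3)*x/2))*exp(2^(1/3)*x/2)


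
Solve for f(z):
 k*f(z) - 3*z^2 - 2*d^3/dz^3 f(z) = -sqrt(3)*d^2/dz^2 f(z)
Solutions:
 f(z) = C1*exp(z*(-3^(1/3)*(-18*k + sqrt((18*k + sqrt(3))^2 - 3) - sqrt(3))^(1/3) + sqrt(3) - 3^(2/3)/(-18*k + sqrt((18*k + sqrt(3))^2 - 3) - sqrt(3))^(1/3))/6) + C2*exp(z*(3^(1/3)*(-18*k + sqrt((18*k + sqrt(3))^2 - 3) - sqrt(3))^(1/3)/12 - 3^(5/6)*I*(-18*k + sqrt((18*k + sqrt(3))^2 - 3) - sqrt(3))^(1/3)/12 + sqrt(3)/6 - 1/((-3^(1/3) + 3^(5/6)*I)*(-18*k + sqrt((18*k + sqrt(3))^2 - 3) - sqrt(3))^(1/3)))) + C3*exp(z*(3^(1/3)*(-18*k + sqrt((18*k + sqrt(3))^2 - 3) - sqrt(3))^(1/3)/12 + 3^(5/6)*I*(-18*k + sqrt((18*k + sqrt(3))^2 - 3) - sqrt(3))^(1/3)/12 + sqrt(3)/6 + 1/((3^(1/3) + 3^(5/6)*I)*(-18*k + sqrt((18*k + sqrt(3))^2 - 3) - sqrt(3))^(1/3)))) + 3*z^2/k - 6*sqrt(3)/k^2


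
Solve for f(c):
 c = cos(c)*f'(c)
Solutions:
 f(c) = C1 + Integral(c/cos(c), c)


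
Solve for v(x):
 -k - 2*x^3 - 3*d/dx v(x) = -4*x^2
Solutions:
 v(x) = C1 - k*x/3 - x^4/6 + 4*x^3/9


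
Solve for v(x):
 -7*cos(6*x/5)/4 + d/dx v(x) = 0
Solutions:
 v(x) = C1 + 35*sin(6*x/5)/24


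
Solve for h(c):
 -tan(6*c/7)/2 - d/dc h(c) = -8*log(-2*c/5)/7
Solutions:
 h(c) = C1 + 8*c*log(-c)/7 - 8*c*log(5)/7 - 8*c/7 + 8*c*log(2)/7 + 7*log(cos(6*c/7))/12


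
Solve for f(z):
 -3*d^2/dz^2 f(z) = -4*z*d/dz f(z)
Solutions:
 f(z) = C1 + C2*erfi(sqrt(6)*z/3)


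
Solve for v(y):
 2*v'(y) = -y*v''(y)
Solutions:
 v(y) = C1 + C2/y


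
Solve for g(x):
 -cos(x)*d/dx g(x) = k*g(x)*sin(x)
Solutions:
 g(x) = C1*exp(k*log(cos(x)))


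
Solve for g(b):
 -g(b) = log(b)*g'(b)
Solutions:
 g(b) = C1*exp(-li(b))


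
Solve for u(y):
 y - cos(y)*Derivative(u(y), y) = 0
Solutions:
 u(y) = C1 + Integral(y/cos(y), y)


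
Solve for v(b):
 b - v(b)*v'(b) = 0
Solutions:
 v(b) = -sqrt(C1 + b^2)
 v(b) = sqrt(C1 + b^2)


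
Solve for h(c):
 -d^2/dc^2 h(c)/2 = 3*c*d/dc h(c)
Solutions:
 h(c) = C1 + C2*erf(sqrt(3)*c)


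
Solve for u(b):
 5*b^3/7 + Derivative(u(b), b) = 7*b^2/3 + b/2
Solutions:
 u(b) = C1 - 5*b^4/28 + 7*b^3/9 + b^2/4


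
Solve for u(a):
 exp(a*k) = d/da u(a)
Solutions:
 u(a) = C1 + exp(a*k)/k


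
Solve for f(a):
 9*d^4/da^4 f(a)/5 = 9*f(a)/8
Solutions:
 f(a) = C1*exp(-10^(1/4)*a/2) + C2*exp(10^(1/4)*a/2) + C3*sin(10^(1/4)*a/2) + C4*cos(10^(1/4)*a/2)


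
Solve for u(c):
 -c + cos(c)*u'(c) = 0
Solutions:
 u(c) = C1 + Integral(c/cos(c), c)


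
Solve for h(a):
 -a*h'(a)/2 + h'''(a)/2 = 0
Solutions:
 h(a) = C1 + Integral(C2*airyai(a) + C3*airybi(a), a)


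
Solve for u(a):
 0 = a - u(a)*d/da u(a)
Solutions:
 u(a) = -sqrt(C1 + a^2)
 u(a) = sqrt(C1 + a^2)


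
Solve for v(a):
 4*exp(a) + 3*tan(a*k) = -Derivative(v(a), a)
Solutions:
 v(a) = C1 - 3*Piecewise((-log(cos(a*k))/k, Ne(k, 0)), (0, True)) - 4*exp(a)


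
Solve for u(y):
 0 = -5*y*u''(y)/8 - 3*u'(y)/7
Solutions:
 u(y) = C1 + C2*y^(11/35)


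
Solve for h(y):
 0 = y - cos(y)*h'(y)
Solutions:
 h(y) = C1 + Integral(y/cos(y), y)


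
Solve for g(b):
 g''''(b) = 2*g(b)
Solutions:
 g(b) = C1*exp(-2^(1/4)*b) + C2*exp(2^(1/4)*b) + C3*sin(2^(1/4)*b) + C4*cos(2^(1/4)*b)


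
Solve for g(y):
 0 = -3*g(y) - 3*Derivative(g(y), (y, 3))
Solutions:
 g(y) = C3*exp(-y) + (C1*sin(sqrt(3)*y/2) + C2*cos(sqrt(3)*y/2))*exp(y/2)


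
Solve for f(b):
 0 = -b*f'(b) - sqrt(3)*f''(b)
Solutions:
 f(b) = C1 + C2*erf(sqrt(2)*3^(3/4)*b/6)


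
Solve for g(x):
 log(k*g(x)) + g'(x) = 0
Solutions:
 li(k*g(x))/k = C1 - x


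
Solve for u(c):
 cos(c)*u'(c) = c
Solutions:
 u(c) = C1 + Integral(c/cos(c), c)


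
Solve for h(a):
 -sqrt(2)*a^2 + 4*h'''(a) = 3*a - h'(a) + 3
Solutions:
 h(a) = C1 + C2*sin(a/2) + C3*cos(a/2) + sqrt(2)*a^3/3 + 3*a^2/2 - 8*sqrt(2)*a + 3*a


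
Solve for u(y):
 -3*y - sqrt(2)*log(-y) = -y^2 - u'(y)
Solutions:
 u(y) = C1 - y^3/3 + 3*y^2/2 + sqrt(2)*y*log(-y) - sqrt(2)*y


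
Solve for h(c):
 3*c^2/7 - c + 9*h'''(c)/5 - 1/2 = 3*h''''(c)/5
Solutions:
 h(c) = C1 + C2*c + C3*c^2 + C4*exp(3*c) - c^5/252 + 25*c^4/1512 + 155*c^3/2268


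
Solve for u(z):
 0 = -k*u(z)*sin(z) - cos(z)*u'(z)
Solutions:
 u(z) = C1*exp(k*log(cos(z)))


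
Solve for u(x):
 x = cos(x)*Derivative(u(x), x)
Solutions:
 u(x) = C1 + Integral(x/cos(x), x)


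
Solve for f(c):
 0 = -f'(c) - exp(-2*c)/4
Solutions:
 f(c) = C1 + exp(-2*c)/8


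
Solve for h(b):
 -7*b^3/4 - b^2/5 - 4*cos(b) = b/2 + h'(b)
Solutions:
 h(b) = C1 - 7*b^4/16 - b^3/15 - b^2/4 - 4*sin(b)


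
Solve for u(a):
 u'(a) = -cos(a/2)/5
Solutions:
 u(a) = C1 - 2*sin(a/2)/5


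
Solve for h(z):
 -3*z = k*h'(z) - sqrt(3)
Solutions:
 h(z) = C1 - 3*z^2/(2*k) + sqrt(3)*z/k


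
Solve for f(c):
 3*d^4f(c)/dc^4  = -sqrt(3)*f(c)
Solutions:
 f(c) = (C1*sin(sqrt(2)*3^(7/8)*c/6) + C2*cos(sqrt(2)*3^(7/8)*c/6))*exp(-sqrt(2)*3^(7/8)*c/6) + (C3*sin(sqrt(2)*3^(7/8)*c/6) + C4*cos(sqrt(2)*3^(7/8)*c/6))*exp(sqrt(2)*3^(7/8)*c/6)


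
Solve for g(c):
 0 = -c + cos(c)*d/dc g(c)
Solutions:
 g(c) = C1 + Integral(c/cos(c), c)


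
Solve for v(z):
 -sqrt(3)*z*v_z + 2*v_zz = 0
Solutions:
 v(z) = C1 + C2*erfi(3^(1/4)*z/2)


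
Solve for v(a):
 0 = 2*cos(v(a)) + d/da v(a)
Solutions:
 v(a) = pi - asin((C1 + exp(4*a))/(C1 - exp(4*a)))
 v(a) = asin((C1 + exp(4*a))/(C1 - exp(4*a)))


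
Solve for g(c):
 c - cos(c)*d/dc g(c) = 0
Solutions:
 g(c) = C1 + Integral(c/cos(c), c)


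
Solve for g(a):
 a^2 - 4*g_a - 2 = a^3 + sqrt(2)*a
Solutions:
 g(a) = C1 - a^4/16 + a^3/12 - sqrt(2)*a^2/8 - a/2


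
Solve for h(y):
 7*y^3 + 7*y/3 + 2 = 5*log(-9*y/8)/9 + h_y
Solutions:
 h(y) = C1 + 7*y^4/4 + 7*y^2/6 - 5*y*log(-y)/9 + y*(-10*log(3) + 15*log(2) + 23)/9


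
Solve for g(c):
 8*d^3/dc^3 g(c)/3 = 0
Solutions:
 g(c) = C1 + C2*c + C3*c^2


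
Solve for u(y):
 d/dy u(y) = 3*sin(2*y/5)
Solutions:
 u(y) = C1 - 15*cos(2*y/5)/2


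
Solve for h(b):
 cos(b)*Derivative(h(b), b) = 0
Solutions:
 h(b) = C1


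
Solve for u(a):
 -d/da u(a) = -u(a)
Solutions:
 u(a) = C1*exp(a)


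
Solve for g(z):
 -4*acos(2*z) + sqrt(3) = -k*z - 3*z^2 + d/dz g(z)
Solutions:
 g(z) = C1 + k*z^2/2 + z^3 - 4*z*acos(2*z) + sqrt(3)*z + 2*sqrt(1 - 4*z^2)


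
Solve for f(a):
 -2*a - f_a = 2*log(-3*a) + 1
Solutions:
 f(a) = C1 - a^2 - 2*a*log(-a) + a*(1 - 2*log(3))


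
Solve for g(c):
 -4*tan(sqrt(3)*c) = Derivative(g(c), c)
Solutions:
 g(c) = C1 + 4*sqrt(3)*log(cos(sqrt(3)*c))/3


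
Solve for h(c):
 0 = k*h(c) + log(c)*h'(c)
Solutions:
 h(c) = C1*exp(-k*li(c))


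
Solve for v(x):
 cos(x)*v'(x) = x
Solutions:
 v(x) = C1 + Integral(x/cos(x), x)


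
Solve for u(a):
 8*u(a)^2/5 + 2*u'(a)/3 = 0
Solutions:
 u(a) = 5/(C1 + 12*a)


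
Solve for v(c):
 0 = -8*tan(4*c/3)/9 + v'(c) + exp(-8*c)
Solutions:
 v(c) = C1 + log(tan(4*c/3)^2 + 1)/3 + exp(-8*c)/8


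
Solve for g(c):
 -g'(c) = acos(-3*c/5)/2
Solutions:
 g(c) = C1 - c*acos(-3*c/5)/2 - sqrt(25 - 9*c^2)/6


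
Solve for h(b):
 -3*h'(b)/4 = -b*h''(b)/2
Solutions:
 h(b) = C1 + C2*b^(5/2)


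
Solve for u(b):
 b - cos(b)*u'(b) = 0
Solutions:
 u(b) = C1 + Integral(b/cos(b), b)


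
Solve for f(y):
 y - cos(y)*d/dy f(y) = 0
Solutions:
 f(y) = C1 + Integral(y/cos(y), y)


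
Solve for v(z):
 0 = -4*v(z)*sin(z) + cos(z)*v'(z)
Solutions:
 v(z) = C1/cos(z)^4


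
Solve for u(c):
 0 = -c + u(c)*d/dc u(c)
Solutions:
 u(c) = -sqrt(C1 + c^2)
 u(c) = sqrt(C1 + c^2)


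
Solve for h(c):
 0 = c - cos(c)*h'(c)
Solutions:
 h(c) = C1 + Integral(c/cos(c), c)


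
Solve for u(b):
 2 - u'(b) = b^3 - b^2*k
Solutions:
 u(b) = C1 - b^4/4 + b^3*k/3 + 2*b


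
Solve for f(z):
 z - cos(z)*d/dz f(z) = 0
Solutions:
 f(z) = C1 + Integral(z/cos(z), z)


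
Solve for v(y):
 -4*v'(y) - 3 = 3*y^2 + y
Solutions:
 v(y) = C1 - y^3/4 - y^2/8 - 3*y/4


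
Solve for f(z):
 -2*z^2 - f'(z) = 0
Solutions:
 f(z) = C1 - 2*z^3/3


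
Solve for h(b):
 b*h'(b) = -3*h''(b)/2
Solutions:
 h(b) = C1 + C2*erf(sqrt(3)*b/3)


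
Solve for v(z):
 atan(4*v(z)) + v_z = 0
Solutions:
 Integral(1/atan(4*_y), (_y, v(z))) = C1 - z


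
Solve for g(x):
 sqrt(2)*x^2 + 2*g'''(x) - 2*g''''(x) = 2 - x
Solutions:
 g(x) = C1 + C2*x + C3*x^2 + C4*exp(x) - sqrt(2)*x^5/120 + x^4*(-2*sqrt(2) - 1)/48 + x^3*(1 - 2*sqrt(2))/12


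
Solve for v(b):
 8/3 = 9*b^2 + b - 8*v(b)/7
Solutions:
 v(b) = 63*b^2/8 + 7*b/8 - 7/3


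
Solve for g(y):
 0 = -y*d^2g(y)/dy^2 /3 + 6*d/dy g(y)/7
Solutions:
 g(y) = C1 + C2*y^(25/7)


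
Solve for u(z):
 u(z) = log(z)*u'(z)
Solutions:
 u(z) = C1*exp(li(z))


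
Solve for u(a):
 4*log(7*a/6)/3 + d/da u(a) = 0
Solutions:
 u(a) = C1 - 4*a*log(a)/3 - 4*a*log(7)/3 + 4*a/3 + 4*a*log(6)/3


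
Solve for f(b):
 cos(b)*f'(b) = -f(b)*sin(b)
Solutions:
 f(b) = C1*cos(b)


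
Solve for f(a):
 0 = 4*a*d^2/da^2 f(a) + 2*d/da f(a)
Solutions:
 f(a) = C1 + C2*sqrt(a)


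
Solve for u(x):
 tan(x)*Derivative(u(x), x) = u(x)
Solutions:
 u(x) = C1*sin(x)


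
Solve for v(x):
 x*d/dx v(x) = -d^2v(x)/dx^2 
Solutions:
 v(x) = C1 + C2*erf(sqrt(2)*x/2)


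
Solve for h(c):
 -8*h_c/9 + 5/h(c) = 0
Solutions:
 h(c) = -sqrt(C1 + 45*c)/2
 h(c) = sqrt(C1 + 45*c)/2


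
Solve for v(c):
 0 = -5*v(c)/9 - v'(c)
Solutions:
 v(c) = C1*exp(-5*c/9)


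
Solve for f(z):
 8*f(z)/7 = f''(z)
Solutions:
 f(z) = C1*exp(-2*sqrt(14)*z/7) + C2*exp(2*sqrt(14)*z/7)


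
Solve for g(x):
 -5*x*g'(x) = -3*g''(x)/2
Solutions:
 g(x) = C1 + C2*erfi(sqrt(15)*x/3)


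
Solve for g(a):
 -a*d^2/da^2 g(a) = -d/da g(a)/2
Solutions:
 g(a) = C1 + C2*a^(3/2)


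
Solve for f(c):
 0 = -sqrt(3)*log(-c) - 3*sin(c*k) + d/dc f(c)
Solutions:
 f(c) = C1 + sqrt(3)*c*(log(-c) - 1) + 3*Piecewise((-cos(c*k)/k, Ne(k, 0)), (0, True))


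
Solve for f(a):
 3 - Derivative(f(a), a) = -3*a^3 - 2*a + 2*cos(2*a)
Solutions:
 f(a) = C1 + 3*a^4/4 + a^2 + 3*a - sin(2*a)


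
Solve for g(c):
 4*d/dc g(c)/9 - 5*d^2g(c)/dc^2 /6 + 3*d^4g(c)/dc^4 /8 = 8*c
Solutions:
 g(c) = C1 + C2*exp(2*c/3) + C3*exp(c*(-1 + sqrt(17))/3) + C4*exp(-c*(1 + sqrt(17))/3) + 9*c^2 + 135*c/4


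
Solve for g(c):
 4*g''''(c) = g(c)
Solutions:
 g(c) = C1*exp(-sqrt(2)*c/2) + C2*exp(sqrt(2)*c/2) + C3*sin(sqrt(2)*c/2) + C4*cos(sqrt(2)*c/2)


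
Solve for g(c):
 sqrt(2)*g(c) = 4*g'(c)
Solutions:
 g(c) = C1*exp(sqrt(2)*c/4)


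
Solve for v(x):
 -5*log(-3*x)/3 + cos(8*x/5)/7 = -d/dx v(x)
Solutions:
 v(x) = C1 + 5*x*log(-x)/3 - 5*x/3 + 5*x*log(3)/3 - 5*sin(8*x/5)/56


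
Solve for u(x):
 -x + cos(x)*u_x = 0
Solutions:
 u(x) = C1 + Integral(x/cos(x), x)


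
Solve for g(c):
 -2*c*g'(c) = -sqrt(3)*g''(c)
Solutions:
 g(c) = C1 + C2*erfi(3^(3/4)*c/3)


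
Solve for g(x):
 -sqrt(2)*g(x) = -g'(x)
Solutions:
 g(x) = C1*exp(sqrt(2)*x)


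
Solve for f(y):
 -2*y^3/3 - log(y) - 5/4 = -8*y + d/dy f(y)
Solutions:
 f(y) = C1 - y^4/6 + 4*y^2 - y*log(y) - y/4


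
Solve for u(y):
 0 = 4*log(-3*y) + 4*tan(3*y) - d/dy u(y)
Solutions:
 u(y) = C1 + 4*y*log(-y) - 4*y + 4*y*log(3) - 4*log(cos(3*y))/3


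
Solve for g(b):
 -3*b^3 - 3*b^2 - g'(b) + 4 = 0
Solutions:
 g(b) = C1 - 3*b^4/4 - b^3 + 4*b


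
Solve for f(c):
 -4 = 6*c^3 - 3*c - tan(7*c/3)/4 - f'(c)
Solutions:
 f(c) = C1 + 3*c^4/2 - 3*c^2/2 + 4*c + 3*log(cos(7*c/3))/28


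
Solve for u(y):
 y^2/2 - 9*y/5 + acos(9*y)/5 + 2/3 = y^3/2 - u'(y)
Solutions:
 u(y) = C1 + y^4/8 - y^3/6 + 9*y^2/10 - y*acos(9*y)/5 - 2*y/3 + sqrt(1 - 81*y^2)/45


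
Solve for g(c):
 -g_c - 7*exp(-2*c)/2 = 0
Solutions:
 g(c) = C1 + 7*exp(-2*c)/4


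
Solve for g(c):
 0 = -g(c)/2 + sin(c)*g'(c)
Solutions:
 g(c) = C1*(cos(c) - 1)^(1/4)/(cos(c) + 1)^(1/4)


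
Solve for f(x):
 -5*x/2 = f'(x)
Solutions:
 f(x) = C1 - 5*x^2/4


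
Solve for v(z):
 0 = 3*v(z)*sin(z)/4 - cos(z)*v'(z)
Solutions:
 v(z) = C1/cos(z)^(3/4)


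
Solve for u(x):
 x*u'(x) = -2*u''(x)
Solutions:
 u(x) = C1 + C2*erf(x/2)


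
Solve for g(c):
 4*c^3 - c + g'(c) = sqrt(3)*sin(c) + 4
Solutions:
 g(c) = C1 - c^4 + c^2/2 + 4*c - sqrt(3)*cos(c)


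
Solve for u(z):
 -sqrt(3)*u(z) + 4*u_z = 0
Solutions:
 u(z) = C1*exp(sqrt(3)*z/4)


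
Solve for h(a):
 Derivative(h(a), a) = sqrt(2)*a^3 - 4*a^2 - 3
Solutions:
 h(a) = C1 + sqrt(2)*a^4/4 - 4*a^3/3 - 3*a
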